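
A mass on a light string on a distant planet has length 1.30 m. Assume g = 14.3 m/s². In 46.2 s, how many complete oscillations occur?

24

T = 2π√(L/g) = 2π√(1.30/14.3) = 1.894 s.
Number of complete oscillations = ⌊46.2/1.894⌋ = ⌊24.39⌋ = 24.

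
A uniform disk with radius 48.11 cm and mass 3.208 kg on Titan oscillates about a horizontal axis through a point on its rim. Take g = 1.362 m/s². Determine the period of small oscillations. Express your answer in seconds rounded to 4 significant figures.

I_cm = ½mr² = 0.37126 kg·m². The pivot is at distance d = 0.4811 m from the centre of mass.
By the parallel-axis theorem, I = I_cm + md² = 0.37126 + 0.74251 = 1.1138 kg·m².
T = 2π√(I/(mgd)) = 2π√(1.1138/(3.208 × 1.362 × 0.4811)) = 4.574 s.

4.574 s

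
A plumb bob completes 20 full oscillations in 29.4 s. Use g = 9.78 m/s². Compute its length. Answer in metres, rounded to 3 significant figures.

0.535 m

T = 29.4/20 = 1.470 s.
From T = 2π√(L/g), L = gT²/(4π²) = 9.78 × 1.470²/(4π²) = 0.535 m.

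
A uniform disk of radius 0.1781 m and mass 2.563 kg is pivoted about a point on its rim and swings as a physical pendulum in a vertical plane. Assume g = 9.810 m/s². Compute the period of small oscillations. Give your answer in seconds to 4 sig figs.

I_cm = ½mr² = 0.040649 kg·m². The pivot is at distance d = 0.1781 m from the centre of mass.
By the parallel-axis theorem, I = I_cm + md² = 0.040649 + 0.081297 = 0.12195 kg·m².
T = 2π√(I/(mgd)) = 2π√(0.12195/(2.563 × 9.810 × 0.1781)) = 1.037 s.

1.037 s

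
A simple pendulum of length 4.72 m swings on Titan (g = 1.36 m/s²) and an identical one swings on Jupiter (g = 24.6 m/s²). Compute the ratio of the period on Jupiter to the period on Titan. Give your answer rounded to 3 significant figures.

0.235

T ∝ 1/√g, so T₂/T₁ = √(g₁/g₂) = √(1.36/24.6) = 0.235.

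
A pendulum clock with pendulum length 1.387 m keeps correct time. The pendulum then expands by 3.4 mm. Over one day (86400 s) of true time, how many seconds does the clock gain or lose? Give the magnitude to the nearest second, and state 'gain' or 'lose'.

lose 106 s

T ∝ √L, so T'/T = √(1.39040/1.387) = 1.00122.
In 86400 s of true time the clock registers 86400/1.00122 = 86294.3 s, so it loses 106 s.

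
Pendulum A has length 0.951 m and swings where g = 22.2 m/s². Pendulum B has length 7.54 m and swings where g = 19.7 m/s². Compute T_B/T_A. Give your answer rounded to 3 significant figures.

T = 2π√(L/g), so T_B/T_A = √((L_B/g_B)/(L_A/g_A)) = √((7.54/19.7)/(0.951/22.2)) = 2.99.

2.99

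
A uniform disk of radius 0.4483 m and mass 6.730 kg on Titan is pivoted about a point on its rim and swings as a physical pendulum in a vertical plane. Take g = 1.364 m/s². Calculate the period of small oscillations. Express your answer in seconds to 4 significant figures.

I_cm = ½mr² = 0.67627 kg·m². The pivot is at distance d = 0.4483 m from the centre of mass.
By the parallel-axis theorem, I = I_cm + md² = 0.67627 + 1.3525 = 2.0288 kg·m².
T = 2π√(I/(mgd)) = 2π√(2.0288/(6.730 × 1.364 × 0.4483)) = 4.412 s.

4.412 s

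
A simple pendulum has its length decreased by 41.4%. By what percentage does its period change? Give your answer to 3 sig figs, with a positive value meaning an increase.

T ∝ √L, so T'/T = √(0.5860) = 0.7655.
Percentage change in T = (0.7655 − 1) × 100% = -23.4%.

-23.4%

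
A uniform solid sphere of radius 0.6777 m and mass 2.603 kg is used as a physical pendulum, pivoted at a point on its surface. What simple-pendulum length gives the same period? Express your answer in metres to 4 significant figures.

The equivalent simple-pendulum length is L_eq = I/(md), where I is about the pivot and d = 0.67770 m.
I_cm = (2/5)mR² = 0.47820 kg·m², so I = I_cm + md² = 0.47820 + 1.1955 = 1.6737 kg·m².
L_eq = 1.6737/(2.603 × 0.67770) = 0.9488 m.

0.9488 m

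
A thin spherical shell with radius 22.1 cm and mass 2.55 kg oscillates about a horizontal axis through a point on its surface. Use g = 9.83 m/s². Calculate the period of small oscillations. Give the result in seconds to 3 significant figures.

1.22 s

I_cm = (2/3)mr² = 0.08303 kg·m². The pivot is at distance d = 0.221 m from the centre of mass.
By the parallel-axis theorem, I = I_cm + md² = 0.08303 + 0.1245 = 0.2076 kg·m².
T = 2π√(I/(mgd)) = 2π√(0.2076/(2.55 × 9.83 × 0.221)) = 1.22 s.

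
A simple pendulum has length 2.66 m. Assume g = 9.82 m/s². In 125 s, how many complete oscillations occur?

T = 2π√(L/g) = 2π√(2.66/9.82) = 3.270 s.
Number of complete oscillations = ⌊125/3.270⌋ = ⌊38.22⌋ = 38.

38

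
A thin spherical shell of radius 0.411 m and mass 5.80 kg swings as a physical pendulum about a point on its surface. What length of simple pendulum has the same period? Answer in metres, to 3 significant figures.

The equivalent simple-pendulum length is L_eq = I/(md), where I is about the pivot and d = 0.4110 m.
I_cm = (2/3)mR² = 0.6532 kg·m², so I = I_cm + md² = 0.6532 + 0.9797 = 1.633 kg·m².
L_eq = 1.633/(5.80 × 0.4110) = 0.685 m.

0.685 m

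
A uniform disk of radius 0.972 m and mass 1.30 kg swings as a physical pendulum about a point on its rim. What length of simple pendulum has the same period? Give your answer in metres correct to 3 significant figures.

The equivalent simple-pendulum length is L_eq = I/(md), where I is about the pivot and d = 0.9720 m.
I_cm = ½mR² = 0.6141 kg·m², so I = I_cm + md² = 0.6141 + 1.228 = 1.842 kg·m².
L_eq = 1.842/(1.30 × 0.9720) = 1.46 m.

1.46 m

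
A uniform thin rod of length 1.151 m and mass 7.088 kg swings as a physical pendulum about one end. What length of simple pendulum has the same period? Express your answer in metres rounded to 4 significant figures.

0.7673 m

The equivalent simple-pendulum length is L_eq = I/(md), where I is about the pivot and d = 0.57550 m.
I_cm = (1/12)mL² = 0.78252 kg·m², so I = I_cm + md² = 0.78252 + 2.3475 = 3.1301 kg·m².
L_eq = 3.1301/(7.088 × 0.57550) = 0.7673 m.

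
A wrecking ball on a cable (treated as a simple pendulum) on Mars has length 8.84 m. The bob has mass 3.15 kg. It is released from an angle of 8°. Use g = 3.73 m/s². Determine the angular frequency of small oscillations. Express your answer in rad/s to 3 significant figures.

ω = √(g/L) = √(3.73/8.84) = 0.650 rad/s.

0.650 rad/s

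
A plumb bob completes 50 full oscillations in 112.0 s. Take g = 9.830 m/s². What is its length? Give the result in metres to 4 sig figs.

T = 112.0/50 = 2.2400 s.
From T = 2π√(L/g), L = gT²/(4π²) = 9.830 × 2.2400²/(4π²) = 1.249 m.

1.249 m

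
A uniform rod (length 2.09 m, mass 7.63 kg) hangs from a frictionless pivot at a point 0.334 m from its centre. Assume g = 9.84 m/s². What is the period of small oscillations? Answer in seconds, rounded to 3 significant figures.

For a physical pendulum T = 2π√(I/(mgd)), with d = 0.3340 m from pivot to centre of mass.
I_cm = mL²/12 = 7.63 × 2.09²/12 = 2.777 kg·m²; I = I_cm + md² = 2.777 + 7.63 × 0.3340² = 3.629 kg·m².
T = 2π√(3.629/(7.63 × 9.84 × 0.3340)) = 2.39 s.

2.39 s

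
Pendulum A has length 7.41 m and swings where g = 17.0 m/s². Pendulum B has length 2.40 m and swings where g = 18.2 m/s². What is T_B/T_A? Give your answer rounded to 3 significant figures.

T = 2π√(L/g), so T_B/T_A = √((L_B/g_B)/(L_A/g_A)) = √((2.40/18.2)/(7.41/17.0)) = 0.550.

0.550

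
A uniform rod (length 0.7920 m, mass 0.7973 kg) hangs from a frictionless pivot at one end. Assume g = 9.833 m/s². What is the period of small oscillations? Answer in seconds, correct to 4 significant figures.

For a physical pendulum T = 2π√(I/(mgd)), with d = 0.39600 m from pivot to centre of mass.
I_cm = mL²/12 = 0.7973 × 0.7920²/12 = 0.041676 kg·m²; I = I_cm + md² = 0.041676 + 0.7973 × 0.39600² = 0.16671 kg·m².
T = 2π√(0.16671/(0.7973 × 9.833 × 0.39600)) = 1.456 s.

1.456 s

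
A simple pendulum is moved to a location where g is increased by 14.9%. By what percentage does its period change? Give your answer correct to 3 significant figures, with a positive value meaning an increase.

T ∝ 1/√g, so T'/T = 1/√(1.149) = 0.9329.
Percentage change in T = (0.9329 − 1) × 100% = -6.71%.

-6.71%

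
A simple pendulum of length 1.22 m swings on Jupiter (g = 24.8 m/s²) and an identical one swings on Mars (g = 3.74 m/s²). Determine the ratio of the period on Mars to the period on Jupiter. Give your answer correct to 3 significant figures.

2.58

T ∝ 1/√g, so T₂/T₁ = √(g₁/g₂) = √(24.8/3.74) = 2.58.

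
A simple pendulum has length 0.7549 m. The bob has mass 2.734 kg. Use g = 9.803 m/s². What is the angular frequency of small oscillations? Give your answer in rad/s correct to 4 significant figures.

3.604 rad/s

ω = √(g/L) = √(9.803/0.7549) = 3.604 rad/s.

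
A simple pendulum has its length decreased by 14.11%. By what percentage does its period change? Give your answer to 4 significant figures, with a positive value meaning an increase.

T ∝ √L, so T'/T = √(0.85890) = 0.92677.
Percentage change in T = (0.92677 − 1) × 100% = -7.323%.

-7.323%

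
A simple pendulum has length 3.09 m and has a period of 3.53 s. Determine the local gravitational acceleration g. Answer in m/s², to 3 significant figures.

From T = 2π√(L/g), g = 4π²L/T² = 4π² × 3.09/3.530² = 9.79 m/s².

9.79 m/s²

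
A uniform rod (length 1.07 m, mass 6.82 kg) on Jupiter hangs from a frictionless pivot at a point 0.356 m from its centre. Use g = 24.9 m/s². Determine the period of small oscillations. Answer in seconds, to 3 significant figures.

For a physical pendulum T = 2π√(I/(mgd)), with d = 0.3560 m from pivot to centre of mass.
I_cm = mL²/12 = 6.82 × 1.07²/12 = 0.6507 kg·m²; I = I_cm + md² = 0.6507 + 6.82 × 0.3560² = 1.515 kg·m².
T = 2π√(1.515/(6.82 × 24.9 × 0.3560)) = 0.995 s.

0.995 s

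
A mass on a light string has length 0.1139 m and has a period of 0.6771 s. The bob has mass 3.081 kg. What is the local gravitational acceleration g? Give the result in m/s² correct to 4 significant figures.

9.808 m/s²

From T = 2π√(L/g), g = 4π²L/T² = 4π² × 0.1139/0.67710² = 9.808 m/s².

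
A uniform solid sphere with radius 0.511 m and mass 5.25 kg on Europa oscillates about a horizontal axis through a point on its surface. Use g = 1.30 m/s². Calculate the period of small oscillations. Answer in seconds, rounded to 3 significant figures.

I_cm = (2/5)mr² = 0.5484 kg·m². The pivot is at distance d = 0.511 m from the centre of mass.
By the parallel-axis theorem, I = I_cm + md² = 0.5484 + 1.371 = 1.919 kg·m².
T = 2π√(I/(mgd)) = 2π√(1.919/(5.25 × 1.30 × 0.511)) = 4.66 s.

4.66 s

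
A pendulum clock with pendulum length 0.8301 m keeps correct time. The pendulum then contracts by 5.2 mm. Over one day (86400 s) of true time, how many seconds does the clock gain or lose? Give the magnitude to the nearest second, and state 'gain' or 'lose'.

gain 272 s

T ∝ √L, so T'/T = √(0.82490/0.8301) = 0.996863.
In 86400 s of true time the clock registers 86400/0.996863 = 86671.9 s, so it gains 272 s.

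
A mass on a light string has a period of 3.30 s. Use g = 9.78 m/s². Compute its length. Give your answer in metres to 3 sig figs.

From T = 2π√(L/g), L = gT²/(4π²) = 9.78 × 3.300²/(4π²) = 2.70 m.

2.70 m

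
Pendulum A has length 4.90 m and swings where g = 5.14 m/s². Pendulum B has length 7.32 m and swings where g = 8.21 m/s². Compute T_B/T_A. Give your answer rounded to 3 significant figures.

T = 2π√(L/g), so T_B/T_A = √((L_B/g_B)/(L_A/g_A)) = √((7.32/8.21)/(4.90/5.14)) = 0.967.

0.967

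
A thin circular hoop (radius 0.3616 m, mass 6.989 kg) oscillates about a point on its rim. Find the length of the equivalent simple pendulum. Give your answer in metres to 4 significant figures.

The equivalent simple-pendulum length is L_eq = I/(md), where I is about the pivot and d = 0.36160 m.
I_cm = mR² = 0.91384 kg·m², so I = I_cm + md² = 0.91384 + 0.91384 = 1.8277 kg·m².
L_eq = 1.8277/(6.989 × 0.36160) = 0.7232 m.

0.7232 m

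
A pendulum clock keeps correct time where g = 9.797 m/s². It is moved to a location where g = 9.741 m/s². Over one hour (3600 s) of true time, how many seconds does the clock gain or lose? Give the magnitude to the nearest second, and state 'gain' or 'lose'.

lose 10 s

The clock's period scales as T ∝ 1/√g, so T'/T = √(9.797/9.741) = 1.00287.
In 3600 s of true time the clock registers 3600/1.00287 = 3589.7 s, so it loses 10 s.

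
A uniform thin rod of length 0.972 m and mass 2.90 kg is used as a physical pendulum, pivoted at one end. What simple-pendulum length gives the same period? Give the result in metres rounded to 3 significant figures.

0.648 m

The equivalent simple-pendulum length is L_eq = I/(md), where I is about the pivot and d = 0.4860 m.
I_cm = (1/12)mL² = 0.2283 kg·m², so I = I_cm + md² = 0.2283 + 0.6850 = 0.9133 kg·m².
L_eq = 0.9133/(2.90 × 0.4860) = 0.648 m.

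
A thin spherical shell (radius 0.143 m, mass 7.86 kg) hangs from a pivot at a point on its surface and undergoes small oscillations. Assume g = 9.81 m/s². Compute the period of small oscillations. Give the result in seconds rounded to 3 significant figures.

0.979 s

I_cm = (2/3)mr² = 0.1072 kg·m². The pivot is at distance d = 0.143 m from the centre of mass.
By the parallel-axis theorem, I = I_cm + md² = 0.1072 + 0.1607 = 0.2679 kg·m².
T = 2π√(I/(mgd)) = 2π√(0.2679/(7.86 × 9.81 × 0.143)) = 0.979 s.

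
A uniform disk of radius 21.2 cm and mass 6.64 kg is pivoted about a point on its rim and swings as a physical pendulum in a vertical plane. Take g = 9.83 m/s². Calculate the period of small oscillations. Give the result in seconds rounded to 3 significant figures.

I_cm = ½mr² = 0.1492 kg·m². The pivot is at distance d = 0.212 m from the centre of mass.
By the parallel-axis theorem, I = I_cm + md² = 0.1492 + 0.2984 = 0.4476 kg·m².
T = 2π√(I/(mgd)) = 2π√(0.4476/(6.64 × 9.83 × 0.212)) = 1.13 s.

1.13 s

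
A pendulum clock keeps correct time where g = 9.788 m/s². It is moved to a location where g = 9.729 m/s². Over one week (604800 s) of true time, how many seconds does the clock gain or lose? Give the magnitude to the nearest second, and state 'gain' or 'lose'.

lose 1826 s

The clock's period scales as T ∝ 1/√g, so T'/T = √(9.788/9.729) = 1.00303.
In 604800 s of true time the clock registers 604800/1.00303 = 602974.4 s, so it loses 1826 s.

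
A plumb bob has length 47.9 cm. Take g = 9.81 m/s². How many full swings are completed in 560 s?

T = 2π√(L/g) = 2π√(0.479/9.81) = 1.388 s.
Number of complete oscillations = ⌊560/1.388⌋ = ⌊403.3⌋ = 403.

403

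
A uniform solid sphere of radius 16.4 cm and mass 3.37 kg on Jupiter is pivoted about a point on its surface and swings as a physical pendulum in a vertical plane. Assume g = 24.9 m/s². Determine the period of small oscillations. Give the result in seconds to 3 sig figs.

0.603 s

I_cm = (2/5)mr² = 0.03626 kg·m². The pivot is at distance d = 0.164 m from the centre of mass.
By the parallel-axis theorem, I = I_cm + md² = 0.03626 + 0.09064 = 0.1269 kg·m².
T = 2π√(I/(mgd)) = 2π√(0.1269/(3.37 × 24.9 × 0.164)) = 0.603 s.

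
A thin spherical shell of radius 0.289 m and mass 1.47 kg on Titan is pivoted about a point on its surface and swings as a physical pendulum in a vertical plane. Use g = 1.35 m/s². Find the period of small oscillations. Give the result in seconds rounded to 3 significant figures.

I_cm = (2/3)mr² = 0.08185 kg·m². The pivot is at distance d = 0.289 m from the centre of mass.
By the parallel-axis theorem, I = I_cm + md² = 0.08185 + 0.1228 = 0.2046 kg·m².
T = 2π√(I/(mgd)) = 2π√(0.2046/(1.47 × 1.35 × 0.289)) = 3.75 s.

3.75 s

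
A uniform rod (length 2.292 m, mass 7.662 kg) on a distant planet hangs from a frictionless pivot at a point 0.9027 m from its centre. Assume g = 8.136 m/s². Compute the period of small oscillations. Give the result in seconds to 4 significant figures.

For a physical pendulum T = 2π√(I/(mgd)), with d = 0.90270 m from pivot to centre of mass.
I_cm = mL²/12 = 7.662 × 2.292²/12 = 3.3542 kg·m²; I = I_cm + md² = 3.3542 + 7.662 × 0.90270² = 9.5977 kg·m².
T = 2π√(9.5977/(7.662 × 8.136 × 0.90270)) = 2.595 s.

2.595 s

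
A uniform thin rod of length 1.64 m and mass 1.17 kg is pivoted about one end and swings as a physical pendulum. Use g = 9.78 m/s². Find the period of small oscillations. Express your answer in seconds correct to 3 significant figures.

2.10 s

For a physical pendulum T = 2π√(I/(mgd)), with d = 0.8200 m from pivot to centre of mass.
I_cm = mL²/12 = 1.17 × 1.64²/12 = 0.2622 kg·m²; I = I_cm + md² = 0.2622 + 1.17 × 0.8200² = 1.049 kg·m².
T = 2π√(1.049/(1.17 × 9.78 × 0.8200)) = 2.10 s.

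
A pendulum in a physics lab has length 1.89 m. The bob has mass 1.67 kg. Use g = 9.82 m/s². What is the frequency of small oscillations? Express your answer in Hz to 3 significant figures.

T = 2π√(L/g) = 2π√(1.89/9.82) = 2.756 s, so f = 1/T = 0.363 Hz.

0.363 Hz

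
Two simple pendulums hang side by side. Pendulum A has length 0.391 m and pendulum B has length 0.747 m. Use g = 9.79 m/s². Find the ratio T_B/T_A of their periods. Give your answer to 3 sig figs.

1.38

T ∝ √L, so T_B/T_A = √(L_B/L_A) = √(0.747/0.391) = 1.38.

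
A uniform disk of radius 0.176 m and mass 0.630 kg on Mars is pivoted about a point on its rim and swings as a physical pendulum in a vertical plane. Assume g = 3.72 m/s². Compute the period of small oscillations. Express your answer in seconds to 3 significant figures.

I_cm = ½mr² = 0.009757 kg·m². The pivot is at distance d = 0.176 m from the centre of mass.
By the parallel-axis theorem, I = I_cm + md² = 0.009757 + 0.01951 = 0.02927 kg·m².
T = 2π√(I/(mgd)) = 2π√(0.02927/(0.630 × 3.72 × 0.176)) = 1.67 s.

1.67 s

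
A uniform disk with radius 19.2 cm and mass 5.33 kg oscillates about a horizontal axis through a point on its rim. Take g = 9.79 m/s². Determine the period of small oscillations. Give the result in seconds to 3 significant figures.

1.08 s

I_cm = ½mr² = 0.09824 kg·m². The pivot is at distance d = 0.192 m from the centre of mass.
By the parallel-axis theorem, I = I_cm + md² = 0.09824 + 0.1965 = 0.2947 kg·m².
T = 2π√(I/(mgd)) = 2π√(0.2947/(5.33 × 9.79 × 0.192)) = 1.08 s.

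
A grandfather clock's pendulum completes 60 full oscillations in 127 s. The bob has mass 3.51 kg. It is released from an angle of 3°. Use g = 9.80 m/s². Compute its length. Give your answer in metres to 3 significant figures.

T = 127/60 = 2.117 s.
From T = 2π√(L/g), L = gT²/(4π²) = 9.80 × 2.117²/(4π²) = 1.11 m.

1.11 m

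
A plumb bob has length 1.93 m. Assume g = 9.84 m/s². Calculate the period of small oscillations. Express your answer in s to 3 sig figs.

2.78 s

T = 2π√(L/g) = 2π√(1.93/9.84) = 2π × 0.4429 = 2.78 s.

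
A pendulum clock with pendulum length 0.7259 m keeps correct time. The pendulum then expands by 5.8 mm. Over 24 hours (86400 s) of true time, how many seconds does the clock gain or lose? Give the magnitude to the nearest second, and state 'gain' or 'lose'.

T ∝ √L, so T'/T = √(0.73170/0.7259) = 1.00399.
In 86400 s of true time the clock registers 86400/1.00399 = 86056.9 s, so it loses 343 s.

lose 343 s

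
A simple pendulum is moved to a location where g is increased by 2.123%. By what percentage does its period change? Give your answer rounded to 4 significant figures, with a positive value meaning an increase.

T ∝ 1/√g, so T'/T = 1/√(1.0212) = 0.98955.
Percentage change in T = (0.98955 − 1) × 100% = -1.045%.

-1.045%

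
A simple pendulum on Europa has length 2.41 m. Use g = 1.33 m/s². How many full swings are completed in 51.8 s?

T = 2π√(L/g) = 2π√(2.41/1.33) = 8.458 s.
Number of complete oscillations = ⌊51.8/8.458⌋ = ⌊6.124⌋ = 6.

6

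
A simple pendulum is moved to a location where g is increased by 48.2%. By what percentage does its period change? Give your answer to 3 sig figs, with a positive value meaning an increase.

-17.9%

T ∝ 1/√g, so T'/T = 1/√(1.482) = 0.8214.
Percentage change in T = (0.8214 − 1) × 100% = -17.9%.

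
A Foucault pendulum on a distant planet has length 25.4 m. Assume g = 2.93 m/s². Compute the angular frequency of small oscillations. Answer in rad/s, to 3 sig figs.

0.340 rad/s

ω = √(g/L) = √(2.93/25.4) = 0.340 rad/s.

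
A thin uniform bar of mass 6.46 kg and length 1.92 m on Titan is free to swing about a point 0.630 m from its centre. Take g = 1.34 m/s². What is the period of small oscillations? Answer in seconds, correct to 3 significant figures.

5.74 s

For a physical pendulum T = 2π√(I/(mgd)), with d = 0.6300 m from pivot to centre of mass.
I_cm = mL²/12 = 6.46 × 1.92²/12 = 1.985 kg·m²; I = I_cm + md² = 1.985 + 6.46 × 0.6300² = 4.548 kg·m².
T = 2π√(4.548/(6.46 × 1.34 × 0.6300)) = 5.74 s.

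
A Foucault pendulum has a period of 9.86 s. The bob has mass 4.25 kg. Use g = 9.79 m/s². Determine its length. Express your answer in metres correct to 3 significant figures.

24.1 m

From T = 2π√(L/g), L = gT²/(4π²) = 9.79 × 9.860²/(4π²) = 24.1 m.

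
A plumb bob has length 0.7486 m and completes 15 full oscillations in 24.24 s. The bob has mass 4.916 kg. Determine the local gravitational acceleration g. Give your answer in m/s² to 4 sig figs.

11.32 m/s²

T = 24.24/15 = 1.6160 s.
From T = 2π√(L/g), g = 4π²L/T² = 4π² × 0.7486/1.6160² = 11.32 m/s².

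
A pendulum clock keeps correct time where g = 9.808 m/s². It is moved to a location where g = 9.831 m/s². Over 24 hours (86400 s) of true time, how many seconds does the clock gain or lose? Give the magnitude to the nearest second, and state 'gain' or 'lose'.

gain 101 s

The clock's period scales as T ∝ 1/√g, so T'/T = √(9.808/9.831) = 0.998830.
In 86400 s of true time the clock registers 86400/0.998830 = 86501.2 s, so it gains 101 s.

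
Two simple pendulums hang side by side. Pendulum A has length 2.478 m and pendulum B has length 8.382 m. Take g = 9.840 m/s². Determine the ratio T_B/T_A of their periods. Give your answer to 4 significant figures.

T ∝ √L, so T_B/T_A = √(L_B/L_A) = √(8.382/2.478) = 1.839.

1.839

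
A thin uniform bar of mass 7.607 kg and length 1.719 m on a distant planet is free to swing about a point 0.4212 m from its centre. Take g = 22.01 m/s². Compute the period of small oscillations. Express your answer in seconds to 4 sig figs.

For a physical pendulum T = 2π√(I/(mgd)), with d = 0.42120 m from pivot to centre of mass.
I_cm = mL²/12 = 7.607 × 1.719²/12 = 1.8732 kg·m²; I = I_cm + md² = 1.8732 + 7.607 × 0.42120² = 3.2228 kg·m².
T = 2π√(3.2228/(7.607 × 22.01 × 0.42120)) = 1.343 s.

1.343 s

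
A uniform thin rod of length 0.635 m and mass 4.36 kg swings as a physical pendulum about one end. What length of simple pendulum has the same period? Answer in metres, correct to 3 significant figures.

The equivalent simple-pendulum length is L_eq = I/(md), where I is about the pivot and d = 0.3175 m.
I_cm = (1/12)mL² = 0.1465 kg·m², so I = I_cm + md² = 0.1465 + 0.4395 = 0.5860 kg·m².
L_eq = 0.5860/(4.36 × 0.3175) = 0.423 m.

0.423 m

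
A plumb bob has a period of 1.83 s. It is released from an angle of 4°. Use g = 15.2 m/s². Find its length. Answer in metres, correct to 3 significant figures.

1.29 m

From T = 2π√(L/g), L = gT²/(4π²) = 15.2 × 1.830²/(4π²) = 1.29 m.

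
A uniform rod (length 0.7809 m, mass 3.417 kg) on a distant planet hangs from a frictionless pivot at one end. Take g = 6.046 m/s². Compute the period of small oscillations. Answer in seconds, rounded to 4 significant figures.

For a physical pendulum T = 2π√(I/(mgd)), with d = 0.39045 m from pivot to centre of mass.
I_cm = mL²/12 = 3.417 × 0.7809²/12 = 0.17364 kg·m²; I = I_cm + md² = 0.17364 + 3.417 × 0.39045² = 0.69457 kg·m².
T = 2π√(0.69457/(3.417 × 6.046 × 0.39045)) = 1.844 s.

1.844 s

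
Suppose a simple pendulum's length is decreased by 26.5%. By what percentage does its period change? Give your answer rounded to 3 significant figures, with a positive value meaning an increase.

-14.3%

T ∝ √L, so T'/T = √(0.7350) = 0.8573.
Percentage change in T = (0.8573 − 1) × 100% = -14.3%.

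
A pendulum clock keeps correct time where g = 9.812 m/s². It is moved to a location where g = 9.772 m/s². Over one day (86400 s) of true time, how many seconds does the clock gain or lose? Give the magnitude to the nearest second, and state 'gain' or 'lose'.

lose 176 s

The clock's period scales as T ∝ 1/√g, so T'/T = √(9.812/9.772) = 1.00204.
In 86400 s of true time the clock registers 86400/1.00204 = 86223.7 s, so it loses 176 s.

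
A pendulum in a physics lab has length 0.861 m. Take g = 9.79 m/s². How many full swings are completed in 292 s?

156

T = 2π√(L/g) = 2π√(0.861/9.79) = 1.863 s.
Number of complete oscillations = ⌊292/1.863⌋ = ⌊156.7⌋ = 156.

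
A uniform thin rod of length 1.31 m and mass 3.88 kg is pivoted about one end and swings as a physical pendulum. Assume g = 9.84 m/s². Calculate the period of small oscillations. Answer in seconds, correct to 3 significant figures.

1.87 s

For a physical pendulum T = 2π√(I/(mgd)), with d = 0.6550 m from pivot to centre of mass.
I_cm = mL²/12 = 3.88 × 1.31²/12 = 0.5549 kg·m²; I = I_cm + md² = 0.5549 + 3.88 × 0.6550² = 2.219 kg·m².
T = 2π√(2.219/(3.88 × 9.84 × 0.6550)) = 1.87 s.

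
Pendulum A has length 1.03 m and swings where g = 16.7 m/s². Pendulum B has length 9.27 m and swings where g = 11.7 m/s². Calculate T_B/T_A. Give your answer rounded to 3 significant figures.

3.58

T = 2π√(L/g), so T_B/T_A = √((L_B/g_B)/(L_A/g_A)) = √((9.27/11.7)/(1.03/16.7)) = 3.58.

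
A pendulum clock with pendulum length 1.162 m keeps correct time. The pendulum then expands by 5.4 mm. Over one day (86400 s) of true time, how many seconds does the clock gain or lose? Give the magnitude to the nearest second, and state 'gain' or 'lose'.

lose 200 s

T ∝ √L, so T'/T = √(1.16740/1.162) = 1.00232.
In 86400 s of true time the clock registers 86400/1.00232 = 86199.9 s, so it loses 200 s.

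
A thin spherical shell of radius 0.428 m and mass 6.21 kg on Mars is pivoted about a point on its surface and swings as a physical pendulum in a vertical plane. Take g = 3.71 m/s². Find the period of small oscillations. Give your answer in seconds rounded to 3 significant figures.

I_cm = (2/3)mr² = 0.7584 kg·m². The pivot is at distance d = 0.428 m from the centre of mass.
By the parallel-axis theorem, I = I_cm + md² = 0.7584 + 1.138 = 1.896 kg·m².
T = 2π√(I/(mgd)) = 2π√(1.896/(6.21 × 3.71 × 0.428)) = 2.76 s.

2.76 s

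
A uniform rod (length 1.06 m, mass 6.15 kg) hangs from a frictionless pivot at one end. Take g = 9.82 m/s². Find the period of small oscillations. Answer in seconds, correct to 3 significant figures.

1.69 s

For a physical pendulum T = 2π√(I/(mgd)), with d = 0.5300 m from pivot to centre of mass.
I_cm = mL²/12 = 6.15 × 1.06²/12 = 0.5758 kg·m²; I = I_cm + md² = 0.5758 + 6.15 × 0.5300² = 2.303 kg·m².
T = 2π√(2.303/(6.15 × 9.82 × 0.5300)) = 1.69 s.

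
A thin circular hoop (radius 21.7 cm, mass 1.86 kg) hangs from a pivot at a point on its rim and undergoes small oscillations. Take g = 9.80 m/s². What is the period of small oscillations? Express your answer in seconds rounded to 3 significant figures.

I_cm = mr² = 0.08759 kg·m². The pivot is at distance d = 0.217 m from the centre of mass.
By the parallel-axis theorem, I = I_cm + md² = 0.08759 + 0.08759 = 0.1752 kg·m².
T = 2π√(I/(mgd)) = 2π√(0.1752/(1.86 × 9.80 × 0.217)) = 1.32 s.

1.32 s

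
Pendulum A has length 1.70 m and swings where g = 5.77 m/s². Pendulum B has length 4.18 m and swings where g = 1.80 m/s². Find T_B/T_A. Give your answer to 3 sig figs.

T = 2π√(L/g), so T_B/T_A = √((L_B/g_B)/(L_A/g_A)) = √((4.18/1.80)/(1.70/5.77)) = 2.81.

2.81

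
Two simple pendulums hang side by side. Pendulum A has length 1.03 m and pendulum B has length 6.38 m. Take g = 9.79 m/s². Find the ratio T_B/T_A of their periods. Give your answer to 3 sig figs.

T ∝ √L, so T_B/T_A = √(L_B/L_A) = √(6.38/1.03) = 2.49.

2.49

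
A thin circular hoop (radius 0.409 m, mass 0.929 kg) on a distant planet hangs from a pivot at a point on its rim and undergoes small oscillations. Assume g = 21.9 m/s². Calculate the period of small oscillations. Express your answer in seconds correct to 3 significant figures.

1.21 s

I_cm = mr² = 0.1554 kg·m². The pivot is at distance d = 0.409 m from the centre of mass.
By the parallel-axis theorem, I = I_cm + md² = 0.1554 + 0.1554 = 0.3108 kg·m².
T = 2π√(I/(mgd)) = 2π√(0.3108/(0.929 × 21.9 × 0.409)) = 1.21 s.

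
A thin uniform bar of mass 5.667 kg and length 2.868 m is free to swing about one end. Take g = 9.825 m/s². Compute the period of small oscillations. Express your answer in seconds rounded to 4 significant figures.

2.772 s

For a physical pendulum T = 2π√(I/(mgd)), with d = 1.4340 m from pivot to centre of mass.
I_cm = mL²/12 = 5.667 × 2.868²/12 = 3.8845 kg·m²; I = I_cm + md² = 3.8845 + 5.667 × 1.4340² = 15.538 kg·m².
T = 2π√(15.538/(5.667 × 9.825 × 1.4340)) = 2.772 s.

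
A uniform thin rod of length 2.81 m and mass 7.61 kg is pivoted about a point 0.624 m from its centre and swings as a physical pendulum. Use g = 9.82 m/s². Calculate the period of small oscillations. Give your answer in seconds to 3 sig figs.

For a physical pendulum T = 2π√(I/(mgd)), with d = 0.6240 m from pivot to centre of mass.
I_cm = mL²/12 = 7.61 × 2.81²/12 = 5.007 kg·m²; I = I_cm + md² = 5.007 + 7.61 × 0.6240² = 7.971 kg·m².
T = 2π√(7.971/(7.61 × 9.82 × 0.6240)) = 2.60 s.

2.60 s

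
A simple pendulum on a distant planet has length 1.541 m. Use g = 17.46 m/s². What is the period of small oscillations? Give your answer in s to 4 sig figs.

1.867 s

T = 2π√(L/g) = 2π√(1.541/17.46) = 2π × 0.29708 = 1.867 s.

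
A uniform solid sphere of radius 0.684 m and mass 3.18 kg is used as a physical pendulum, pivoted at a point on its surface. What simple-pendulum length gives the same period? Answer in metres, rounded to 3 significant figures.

The equivalent simple-pendulum length is L_eq = I/(md), where I is about the pivot and d = 0.6840 m.
I_cm = (2/5)mR² = 0.5951 kg·m², so I = I_cm + md² = 0.5951 + 1.488 = 2.083 kg·m².
L_eq = 2.083/(3.18 × 0.6840) = 0.958 m.

0.958 m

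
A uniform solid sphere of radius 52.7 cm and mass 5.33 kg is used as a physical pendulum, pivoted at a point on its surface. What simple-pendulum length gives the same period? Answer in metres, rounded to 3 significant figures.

0.738 m

The equivalent simple-pendulum length is L_eq = I/(md), where I is about the pivot and d = 0.5270 m.
I_cm = (2/5)mR² = 0.5921 kg·m², so I = I_cm + md² = 0.5921 + 1.480 = 2.072 kg·m².
L_eq = 2.072/(5.33 × 0.5270) = 0.738 m.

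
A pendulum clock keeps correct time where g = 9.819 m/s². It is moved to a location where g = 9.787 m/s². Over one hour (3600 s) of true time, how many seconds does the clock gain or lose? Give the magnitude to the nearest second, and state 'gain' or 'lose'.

The clock's period scales as T ∝ 1/√g, so T'/T = √(9.819/9.787) = 1.00163.
In 3600 s of true time the clock registers 3600/1.00163 = 3594.1 s, so it loses 6 s.

lose 6 s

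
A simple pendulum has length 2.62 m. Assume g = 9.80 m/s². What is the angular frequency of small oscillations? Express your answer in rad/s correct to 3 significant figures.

ω = √(g/L) = √(9.80/2.62) = 1.93 rad/s.

1.93 rad/s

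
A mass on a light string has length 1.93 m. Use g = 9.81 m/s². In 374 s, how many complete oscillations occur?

134

T = 2π√(L/g) = 2π√(1.93/9.81) = 2.787 s.
Number of complete oscillations = ⌊374/2.787⌋ = ⌊134.2⌋ = 134.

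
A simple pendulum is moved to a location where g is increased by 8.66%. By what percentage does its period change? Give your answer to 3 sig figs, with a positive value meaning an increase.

-4.07%

T ∝ 1/√g, so T'/T = 1/√(1.087) = 0.9593.
Percentage change in T = (0.9593 − 1) × 100% = -4.07%.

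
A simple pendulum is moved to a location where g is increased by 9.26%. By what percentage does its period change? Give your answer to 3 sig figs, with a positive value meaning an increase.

-4.33%

T ∝ 1/√g, so T'/T = 1/√(1.093) = 0.9567.
Percentage change in T = (0.9567 − 1) × 100% = -4.33%.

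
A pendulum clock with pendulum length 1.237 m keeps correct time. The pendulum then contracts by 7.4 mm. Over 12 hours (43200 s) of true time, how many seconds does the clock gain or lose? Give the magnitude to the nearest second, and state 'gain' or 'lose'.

gain 130 s

T ∝ √L, so T'/T = √(1.22960/1.237) = 0.997004.
In 43200 s of true time the clock registers 43200/0.997004 = 43329.8 s, so it gains 130 s.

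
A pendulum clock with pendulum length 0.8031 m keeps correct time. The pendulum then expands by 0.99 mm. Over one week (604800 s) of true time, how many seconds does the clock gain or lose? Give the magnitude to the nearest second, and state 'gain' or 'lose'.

T ∝ √L, so T'/T = √(0.80409/0.8031) = 1.00062.
In 604800 s of true time the clock registers 604800/1.00062 = 604427.6 s, so it loses 372 s.

lose 372 s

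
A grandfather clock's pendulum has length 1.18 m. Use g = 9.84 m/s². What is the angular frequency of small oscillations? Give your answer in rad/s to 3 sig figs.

2.89 rad/s

ω = √(g/L) = √(9.84/1.18) = 2.89 rad/s.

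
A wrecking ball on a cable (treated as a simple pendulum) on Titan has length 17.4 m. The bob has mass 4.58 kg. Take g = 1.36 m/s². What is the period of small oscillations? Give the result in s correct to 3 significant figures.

T = 2π√(L/g) = 2π√(17.4/1.36) = 2π × 3.577 = 22.5 s.

22.5 s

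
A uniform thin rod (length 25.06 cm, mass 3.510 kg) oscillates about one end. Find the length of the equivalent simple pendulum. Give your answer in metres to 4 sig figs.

0.1671 m

The equivalent simple-pendulum length is L_eq = I/(md), where I is about the pivot and d = 0.12530 m.
I_cm = (1/12)mL² = 0.018369 kg·m², so I = I_cm + md² = 0.018369 + 0.055107 = 0.073476 kg·m².
L_eq = 0.073476/(3.510 × 0.12530) = 0.1671 m.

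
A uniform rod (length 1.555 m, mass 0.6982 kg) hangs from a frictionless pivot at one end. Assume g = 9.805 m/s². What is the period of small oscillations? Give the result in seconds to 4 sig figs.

For a physical pendulum T = 2π√(I/(mgd)), with d = 0.77750 m from pivot to centre of mass.
I_cm = mL²/12 = 0.6982 × 1.555²/12 = 0.14069 kg·m²; I = I_cm + md² = 0.14069 + 0.6982 × 0.77750² = 0.56276 kg·m².
T = 2π√(0.56276/(0.6982 × 9.805 × 0.77750)) = 2.043 s.

2.043 s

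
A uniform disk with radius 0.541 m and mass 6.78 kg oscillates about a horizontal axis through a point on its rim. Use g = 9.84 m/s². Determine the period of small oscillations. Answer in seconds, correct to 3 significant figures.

1.80 s

I_cm = ½mr² = 0.9922 kg·m². The pivot is at distance d = 0.541 m from the centre of mass.
By the parallel-axis theorem, I = I_cm + md² = 0.9922 + 1.984 = 2.977 kg·m².
T = 2π√(I/(mgd)) = 2π√(2.977/(6.78 × 9.84 × 0.541)) = 1.80 s.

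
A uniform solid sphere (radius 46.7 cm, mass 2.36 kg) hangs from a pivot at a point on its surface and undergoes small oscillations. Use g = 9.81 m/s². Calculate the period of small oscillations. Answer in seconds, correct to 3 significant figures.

I_cm = (2/5)mr² = 0.2059 kg·m². The pivot is at distance d = 0.467 m from the centre of mass.
By the parallel-axis theorem, I = I_cm + md² = 0.2059 + 0.5147 = 0.7206 kg·m².
T = 2π√(I/(mgd)) = 2π√(0.7206/(2.36 × 9.81 × 0.467)) = 1.62 s.

1.62 s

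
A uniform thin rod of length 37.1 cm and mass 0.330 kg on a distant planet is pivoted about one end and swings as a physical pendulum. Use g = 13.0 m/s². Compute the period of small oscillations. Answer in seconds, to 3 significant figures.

For a physical pendulum T = 2π√(I/(mgd)), with d = 0.1855 m from pivot to centre of mass.
I_cm = mL²/12 = 0.330 × 0.371²/12 = 0.003785 kg·m²; I = I_cm + md² = 0.003785 + 0.330 × 0.1855² = 0.01514 kg·m².
T = 2π√(0.01514/(0.330 × 13.0 × 0.1855)) = 0.867 s.

0.867 s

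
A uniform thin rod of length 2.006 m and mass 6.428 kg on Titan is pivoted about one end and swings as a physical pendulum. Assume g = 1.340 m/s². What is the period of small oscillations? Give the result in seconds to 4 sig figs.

For a physical pendulum T = 2π√(I/(mgd)), with d = 1.0030 m from pivot to centre of mass.
I_cm = mL²/12 = 6.428 × 2.006²/12 = 2.1555 kg·m²; I = I_cm + md² = 2.1555 + 6.428 × 1.0030² = 8.6222 kg·m².
T = 2π√(8.6222/(6.428 × 1.340 × 1.0030)) = 6.277 s.

6.277 s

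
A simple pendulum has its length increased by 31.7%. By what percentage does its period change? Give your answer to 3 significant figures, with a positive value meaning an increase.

T ∝ √L, so T'/T = √(1.317) = 1.148.
Percentage change in T = (1.148 − 1) × 100% = 14.8%.

14.8%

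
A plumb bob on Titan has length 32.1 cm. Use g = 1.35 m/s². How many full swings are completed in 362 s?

T = 2π√(L/g) = 2π√(0.321/1.35) = 3.064 s.
Number of complete oscillations = ⌊362/3.064⌋ = ⌊118.2⌋ = 118.

118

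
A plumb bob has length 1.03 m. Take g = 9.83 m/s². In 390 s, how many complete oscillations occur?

191

T = 2π√(L/g) = 2π√(1.03/9.83) = 2.034 s.
Number of complete oscillations = ⌊390/2.034⌋ = ⌊191.8⌋ = 191.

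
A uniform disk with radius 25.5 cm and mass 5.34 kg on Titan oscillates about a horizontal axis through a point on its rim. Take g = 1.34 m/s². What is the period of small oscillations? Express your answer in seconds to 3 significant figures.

I_cm = ½mr² = 0.1736 kg·m². The pivot is at distance d = 0.255 m from the centre of mass.
By the parallel-axis theorem, I = I_cm + md² = 0.1736 + 0.3472 = 0.5209 kg·m².
T = 2π√(I/(mgd)) = 2π√(0.5209/(5.34 × 1.34 × 0.255)) = 3.36 s.

3.36 s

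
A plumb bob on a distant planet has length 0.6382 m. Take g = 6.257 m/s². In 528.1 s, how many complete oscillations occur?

T = 2π√(L/g) = 2π√(0.6382/6.257) = 2.0067 s.
Number of complete oscillations = ⌊528.1/2.0067⌋ = ⌊263.17⌋ = 263.

263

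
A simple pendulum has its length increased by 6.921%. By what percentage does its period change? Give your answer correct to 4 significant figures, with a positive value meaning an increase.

T ∝ √L, so T'/T = √(1.0692) = 1.0340.
Percentage change in T = (1.0340 − 1) × 100% = 3.403%.

3.403%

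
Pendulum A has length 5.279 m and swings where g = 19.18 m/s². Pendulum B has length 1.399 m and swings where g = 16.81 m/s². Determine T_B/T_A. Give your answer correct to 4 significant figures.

T = 2π√(L/g), so T_B/T_A = √((L_B/g_B)/(L_A/g_A)) = √((1.399/16.81)/(5.279/19.18)) = 0.5499.

0.5499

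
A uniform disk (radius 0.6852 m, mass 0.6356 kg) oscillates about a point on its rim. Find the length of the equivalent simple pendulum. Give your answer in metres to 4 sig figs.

1.028 m

The equivalent simple-pendulum length is L_eq = I/(md), where I is about the pivot and d = 0.68520 m.
I_cm = ½mR² = 0.14921 kg·m², so I = I_cm + md² = 0.14921 + 0.29841 = 0.44762 kg·m².
L_eq = 0.44762/(0.6356 × 0.68520) = 1.028 m.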